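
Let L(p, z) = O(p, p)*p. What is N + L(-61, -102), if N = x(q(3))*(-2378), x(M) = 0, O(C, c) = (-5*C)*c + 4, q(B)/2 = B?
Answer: 1134661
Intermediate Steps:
q(B) = 2*B
O(C, c) = 4 - 5*C*c (O(C, c) = -5*C*c + 4 = 4 - 5*C*c)
L(p, z) = p*(4 - 5*p**2) (L(p, z) = (4 - 5*p*p)*p = (4 - 5*p**2)*p = p*(4 - 5*p**2))
N = 0 (N = 0*(-2378) = 0)
N + L(-61, -102) = 0 - 61*(4 - 5*(-61)**2) = 0 - 61*(4 - 5*3721) = 0 - 61*(4 - 18605) = 0 - 61*(-18601) = 0 + 1134661 = 1134661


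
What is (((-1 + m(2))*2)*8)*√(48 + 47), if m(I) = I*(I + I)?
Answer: 112*√95 ≈ 1091.6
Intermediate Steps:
m(I) = 2*I² (m(I) = I*(2*I) = 2*I²)
(((-1 + m(2))*2)*8)*√(48 + 47) = (((-1 + 2*2²)*2)*8)*√(48 + 47) = (((-1 + 2*4)*2)*8)*√95 = (((-1 + 8)*2)*8)*√95 = ((7*2)*8)*√95 = (14*8)*√95 = 112*√95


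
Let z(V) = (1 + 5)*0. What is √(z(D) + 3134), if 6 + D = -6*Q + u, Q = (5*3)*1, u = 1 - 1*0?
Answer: √3134 ≈ 55.982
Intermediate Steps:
u = 1 (u = 1 + 0 = 1)
Q = 15 (Q = 15*1 = 15)
D = -95 (D = -6 + (-6*15 + 1) = -6 + (-90 + 1) = -6 - 89 = -95)
z(V) = 0 (z(V) = 6*0 = 0)
√(z(D) + 3134) = √(0 + 3134) = √3134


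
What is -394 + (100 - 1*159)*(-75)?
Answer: 4031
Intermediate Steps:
-394 + (100 - 1*159)*(-75) = -394 + (100 - 159)*(-75) = -394 - 59*(-75) = -394 + 4425 = 4031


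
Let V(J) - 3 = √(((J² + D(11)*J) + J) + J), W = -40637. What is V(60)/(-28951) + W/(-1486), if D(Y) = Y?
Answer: 1176477329/43021186 - 2*√1095/28951 ≈ 27.344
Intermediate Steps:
V(J) = 3 + √(J² + 13*J) (V(J) = 3 + √(((J² + 11*J) + J) + J) = 3 + √((J² + 12*J) + J) = 3 + √(J² + 13*J))
V(60)/(-28951) + W/(-1486) = (3 + √(60*(13 + 60)))/(-28951) - 40637/(-1486) = (3 + √(60*73))*(-1/28951) - 40637*(-1/1486) = (3 + √4380)*(-1/28951) + 40637/1486 = (3 + 2*√1095)*(-1/28951) + 40637/1486 = (-3/28951 - 2*√1095/28951) + 40637/1486 = 1176477329/43021186 - 2*√1095/28951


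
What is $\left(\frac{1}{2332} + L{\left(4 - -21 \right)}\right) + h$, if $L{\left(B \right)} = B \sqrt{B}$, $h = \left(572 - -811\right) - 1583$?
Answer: $- \frac{174899}{2332} \approx -75.0$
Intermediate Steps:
$h = -200$ ($h = \left(572 + 811\right) - 1583 = 1383 - 1583 = -200$)
$L{\left(B \right)} = B^{\frac{3}{2}}$
$\left(\frac{1}{2332} + L{\left(4 - -21 \right)}\right) + h = \left(\frac{1}{2332} + \left(4 - -21\right)^{\frac{3}{2}}\right) - 200 = \left(\frac{1}{2332} + \left(4 + 21\right)^{\frac{3}{2}}\right) - 200 = \left(\frac{1}{2332} + 25^{\frac{3}{2}}\right) - 200 = \left(\frac{1}{2332} + 125\right) - 200 = \frac{291501}{2332} - 200 = - \frac{174899}{2332}$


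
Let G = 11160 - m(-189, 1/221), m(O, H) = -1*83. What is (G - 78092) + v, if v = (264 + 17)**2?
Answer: 12112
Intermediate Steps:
m(O, H) = -83
v = 78961 (v = 281**2 = 78961)
G = 11243 (G = 11160 - 1*(-83) = 11160 + 83 = 11243)
(G - 78092) + v = (11243 - 78092) + 78961 = -66849 + 78961 = 12112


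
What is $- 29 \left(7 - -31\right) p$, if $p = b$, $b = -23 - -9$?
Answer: $15428$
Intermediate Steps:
$b = -14$ ($b = -23 + 9 = -14$)
$p = -14$
$- 29 \left(7 - -31\right) p = - 29 \left(7 - -31\right) \left(-14\right) = - 29 \left(7 + 31\right) \left(-14\right) = \left(-29\right) 38 \left(-14\right) = \left(-1102\right) \left(-14\right) = 15428$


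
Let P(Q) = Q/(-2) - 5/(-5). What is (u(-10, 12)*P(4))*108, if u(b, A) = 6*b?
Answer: 6480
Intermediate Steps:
P(Q) = 1 - Q/2 (P(Q) = Q*(-½) - 5*(-⅕) = -Q/2 + 1 = 1 - Q/2)
(u(-10, 12)*P(4))*108 = ((6*(-10))*(1 - ½*4))*108 = -60*(1 - 2)*108 = -60*(-1)*108 = 60*108 = 6480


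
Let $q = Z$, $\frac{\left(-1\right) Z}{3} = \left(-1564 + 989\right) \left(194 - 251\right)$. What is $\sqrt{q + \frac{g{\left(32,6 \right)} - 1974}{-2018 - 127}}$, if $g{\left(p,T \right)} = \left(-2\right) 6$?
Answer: $\frac{29 i \sqrt{59768995}}{715} \approx 313.57 i$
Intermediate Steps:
$g{\left(p,T \right)} = -12$
$Z = -98325$ ($Z = - 3 \left(-1564 + 989\right) \left(194 - 251\right) = - 3 \left(\left(-575\right) \left(-57\right)\right) = \left(-3\right) 32775 = -98325$)
$q = -98325$
$\sqrt{q + \frac{g{\left(32,6 \right)} - 1974}{-2018 - 127}} = \sqrt{-98325 + \frac{-12 - 1974}{-2018 - 127}} = \sqrt{-98325 - \frac{1986}{-2145}} = \sqrt{-98325 - - \frac{662}{715}} = \sqrt{-98325 + \frac{662}{715}} = \sqrt{- \frac{70301713}{715}} = \frac{29 i \sqrt{59768995}}{715}$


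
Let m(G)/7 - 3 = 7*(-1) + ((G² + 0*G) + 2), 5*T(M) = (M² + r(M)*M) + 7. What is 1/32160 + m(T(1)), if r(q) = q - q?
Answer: 630341/160800 ≈ 3.9200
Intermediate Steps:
r(q) = 0
T(M) = 7/5 + M²/5 (T(M) = ((M² + 0*M) + 7)/5 = ((M² + 0) + 7)/5 = (M² + 7)/5 = (7 + M²)/5 = 7/5 + M²/5)
m(G) = -14 + 7*G² (m(G) = 21 + 7*(7*(-1) + ((G² + 0*G) + 2)) = 21 + 7*(-7 + ((G² + 0) + 2)) = 21 + 7*(-7 + (G² + 2)) = 21 + 7*(-7 + (2 + G²)) = 21 + 7*(-5 + G²) = 21 + (-35 + 7*G²) = -14 + 7*G²)
1/32160 + m(T(1)) = 1/32160 + (-14 + 7*(7/5 + (⅕)*1²)²) = 1/32160 + (-14 + 7*(7/5 + (⅕)*1)²) = 1/32160 + (-14 + 7*(7/5 + ⅕)²) = 1/32160 + (-14 + 7*(8/5)²) = 1/32160 + (-14 + 7*(64/25)) = 1/32160 + (-14 + 448/25) = 1/32160 + 98/25 = 630341/160800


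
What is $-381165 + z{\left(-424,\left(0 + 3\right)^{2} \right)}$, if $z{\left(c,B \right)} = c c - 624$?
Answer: $-202013$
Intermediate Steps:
$z{\left(c,B \right)} = -624 + c^{2}$ ($z{\left(c,B \right)} = c^{2} - 624 = -624 + c^{2}$)
$-381165 + z{\left(-424,\left(0 + 3\right)^{2} \right)} = -381165 - \left(624 - \left(-424\right)^{2}\right) = -381165 + \left(-624 + 179776\right) = -381165 + 179152 = -202013$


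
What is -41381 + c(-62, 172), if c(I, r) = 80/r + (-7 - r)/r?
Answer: -7117631/172 ≈ -41382.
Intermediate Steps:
c(I, r) = 80/r + (-7 - r)/r
-41381 + c(-62, 172) = -41381 + (73 - 1*172)/172 = -41381 + (73 - 172)/172 = -41381 + (1/172)*(-99) = -41381 - 99/172 = -7117631/172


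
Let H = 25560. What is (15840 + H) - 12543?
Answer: 28857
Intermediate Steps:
(15840 + H) - 12543 = (15840 + 25560) - 12543 = 41400 - 12543 = 28857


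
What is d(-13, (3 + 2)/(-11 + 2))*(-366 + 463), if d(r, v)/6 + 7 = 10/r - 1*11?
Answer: -142008/13 ≈ -10924.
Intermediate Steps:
d(r, v) = -108 + 60/r (d(r, v) = -42 + 6*(10/r - 1*11) = -42 + 6*(10/r - 11) = -42 + 6*(-11 + 10/r) = -42 + (-66 + 60/r) = -108 + 60/r)
d(-13, (3 + 2)/(-11 + 2))*(-366 + 463) = (-108 + 60/(-13))*(-366 + 463) = (-108 + 60*(-1/13))*97 = (-108 - 60/13)*97 = -1464/13*97 = -142008/13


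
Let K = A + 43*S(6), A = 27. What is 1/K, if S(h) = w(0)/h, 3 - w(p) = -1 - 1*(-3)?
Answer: 6/205 ≈ 0.029268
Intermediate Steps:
w(p) = 1 (w(p) = 3 - (-1 - 1*(-3)) = 3 - (-1 + 3) = 3 - 1*2 = 3 - 2 = 1)
S(h) = 1/h
K = 205/6 (K = 27 + 43/6 = 205/6 ≈ 34.167)
1/K = 1/(205/6) = 6/205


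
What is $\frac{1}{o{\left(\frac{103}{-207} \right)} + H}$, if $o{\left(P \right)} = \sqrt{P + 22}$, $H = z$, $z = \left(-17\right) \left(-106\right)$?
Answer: $\frac{373014}{672166777} - \frac{3 \sqrt{102373}}{672166777} \approx 0.00055351$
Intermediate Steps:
$z = 1802$
$H = 1802$
$o{\left(P \right)} = \sqrt{22 + P}$
$\frac{1}{o{\left(\frac{103}{-207} \right)} + H} = \frac{1}{\sqrt{22 + \frac{103}{-207}} + 1802} = \frac{1}{\sqrt{22 + 103 \left(- \frac{1}{207}\right)} + 1802} = \frac{1}{\sqrt{22 - \frac{103}{207}} + 1802} = \frac{1}{\sqrt{\frac{4451}{207}} + 1802} = \frac{1}{\frac{\sqrt{102373}}{69} + 1802} = \frac{1}{1802 + \frac{\sqrt{102373}}{69}}$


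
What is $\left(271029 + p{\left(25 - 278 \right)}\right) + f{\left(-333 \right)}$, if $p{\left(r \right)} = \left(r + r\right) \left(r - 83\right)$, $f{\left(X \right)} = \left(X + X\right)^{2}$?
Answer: $884601$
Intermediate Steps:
$f{\left(X \right)} = 4 X^{2}$ ($f{\left(X \right)} = \left(2 X\right)^{2} = 4 X^{2}$)
$p{\left(r \right)} = 2 r \left(-83 + r\right)$
$\left(271029 + p{\left(25 - 278 \right)}\right) + f{\left(-333 \right)} = \left(271029 + 2 \left(25 - 278\right) \left(-83 + \left(25 - 278\right)\right)\right) + 4 \left(-333\right)^{2} = \left(271029 + 2 \left(25 - 278\right) \left(-83 + \left(25 - 278\right)\right)\right) + 4 \cdot 110889 = \left(271029 + 2 \left(-253\right) \left(-83 - 253\right)\right) + 443556 = \left(271029 + 2 \left(-253\right) \left(-336\right)\right) + 443556 = \left(271029 + 170016\right) + 443556 = 441045 + 443556 = 884601$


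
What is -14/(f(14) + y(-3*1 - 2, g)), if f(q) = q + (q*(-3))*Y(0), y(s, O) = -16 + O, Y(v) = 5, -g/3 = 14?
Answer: 7/127 ≈ 0.055118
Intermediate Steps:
g = -42 (g = -3*14 = -42)
f(q) = -14*q (f(q) = q + (q*(-3))*5 = q - 3*q*5 = q - 15*q = -14*q)
-14/(f(14) + y(-3*1 - 2, g)) = -14/(-14*14 + (-16 - 42)) = -14/(-196 - 58) = -14/(-254) = -14*(-1/254) = 7/127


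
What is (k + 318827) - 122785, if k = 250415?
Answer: 446457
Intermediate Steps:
(k + 318827) - 122785 = (250415 + 318827) - 122785 = 569242 - 122785 = 446457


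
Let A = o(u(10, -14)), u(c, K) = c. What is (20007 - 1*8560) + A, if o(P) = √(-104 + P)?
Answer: 11447 + I*√94 ≈ 11447.0 + 9.6954*I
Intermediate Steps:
A = I*√94 (A = √(-104 + 10) = √(-94) = I*√94 ≈ 9.6954*I)
(20007 - 1*8560) + A = (20007 - 1*8560) + I*√94 = (20007 - 8560) + I*√94 = 11447 + I*√94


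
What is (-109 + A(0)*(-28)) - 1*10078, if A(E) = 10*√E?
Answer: -10187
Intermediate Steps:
(-109 + A(0)*(-28)) - 1*10078 = (-109 + (10*√0)*(-28)) - 1*10078 = (-109 + (10*0)*(-28)) - 10078 = (-109 + 0*(-28)) - 10078 = (-109 + 0) - 10078 = -109 - 10078 = -10187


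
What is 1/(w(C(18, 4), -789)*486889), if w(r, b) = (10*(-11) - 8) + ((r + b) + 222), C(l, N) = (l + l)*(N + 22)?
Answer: 1/122209139 ≈ 8.1827e-9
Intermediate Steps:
C(l, N) = 2*l*(22 + N) (C(l, N) = (2*l)*(22 + N) = 2*l*(22 + N))
w(r, b) = 104 + b + r (w(r, b) = (-110 - 8) + ((b + r) + 222) = -118 + (222 + b + r) = 104 + b + r)
1/(w(C(18, 4), -789)*486889) = 1/((104 - 789 + 2*18*(22 + 4))*486889) = (1/486889)/(104 - 789 + 2*18*26) = (1/486889)/(104 - 789 + 936) = (1/486889)/251 = (1/251)*(1/486889) = 1/122209139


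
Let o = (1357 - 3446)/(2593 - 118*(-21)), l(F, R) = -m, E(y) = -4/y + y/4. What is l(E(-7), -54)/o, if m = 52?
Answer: 263692/2089 ≈ 126.23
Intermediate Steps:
E(y) = -4/y + y/4 (E(y) = -4/y + y*(¼) = -4/y + y/4)
l(F, R) = -52 (l(F, R) = -1*52 = -52)
o = -2089/5071 (o = -2089/(2593 + 2478) = -2089/5071 ≈ -0.41195)
l(E(-7), -54)/o = -52/(-2089/5071) = -52*(-5071/2089) = 263692/2089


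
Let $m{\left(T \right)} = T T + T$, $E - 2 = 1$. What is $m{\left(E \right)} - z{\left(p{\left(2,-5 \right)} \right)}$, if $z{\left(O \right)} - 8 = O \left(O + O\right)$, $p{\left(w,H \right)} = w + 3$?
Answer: $-46$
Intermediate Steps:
$p{\left(w,H \right)} = 3 + w$
$z{\left(O \right)} = 8 + 2 O^{2}$ ($z{\left(O \right)} = 8 + O \left(O + O\right) = 8 + O 2 O = 8 + 2 O^{2}$)
$E = 3$ ($E = 2 + 1 = 3$)
$m{\left(T \right)} = T + T^{2}$ ($m{\left(T \right)} = T^{2} + T = T + T^{2}$)
$m{\left(E \right)} - z{\left(p{\left(2,-5 \right)} \right)} = 3 \left(1 + 3\right) - \left(8 + 2 \left(3 + 2\right)^{2}\right) = 3 \cdot 4 - \left(8 + 2 \cdot 5^{2}\right) = 12 - \left(8 + 2 \cdot 25\right) = 12 - \left(8 + 50\right) = 12 - 58 = -46$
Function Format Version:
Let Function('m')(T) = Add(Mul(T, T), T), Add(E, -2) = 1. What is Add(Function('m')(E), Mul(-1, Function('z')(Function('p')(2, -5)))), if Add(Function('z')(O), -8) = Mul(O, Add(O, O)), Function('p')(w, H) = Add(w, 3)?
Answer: -46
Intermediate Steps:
Function('p')(w, H) = Add(3, w)
Function('z')(O) = Add(8, Mul(2, Pow(O, 2))) (Function('z')(O) = Add(8, Mul(O, Add(O, O))) = Add(8, Mul(O, Mul(2, O))) = Add(8, Mul(2, Pow(O, 2))))
E = 3 (E = Add(2, 1) = 3)
Function('m')(T) = Add(T, Pow(T, 2)) (Function('m')(T) = Add(Pow(T, 2), T) = Add(T, Pow(T, 2)))
Add(Function('m')(E), Mul(-1, Function('z')(Function('p')(2, -5)))) = Add(Mul(3, Add(1, 3)), Mul(-1, Add(8, Mul(2, Pow(Add(3, 2), 2))))) = Add(Mul(3, 4), Mul(-1, Add(8, Mul(2, Pow(5, 2))))) = Add(12, Mul(-1, Add(8, Mul(2, 25)))) = Add(12, Mul(-1, Add(8, 50))) = Add(12, Mul(-1, 58)) = Add(12, -58) = -46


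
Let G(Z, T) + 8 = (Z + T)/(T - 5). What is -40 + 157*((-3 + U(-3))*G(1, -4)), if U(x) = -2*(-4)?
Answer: -18175/3 ≈ -6058.3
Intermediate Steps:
G(Z, T) = -8 + (T + Z)/(-5 + T) (G(Z, T) = -8 + (Z + T)/(T - 5) = -8 + (T + Z)/(-5 + T))
U(x) = 8
-40 + 157*((-3 + U(-3))*G(1, -4)) = -40 + 157*((-3 + 8)*((40 + 1 - 7*(-4))/(-5 - 4))) = -40 + 157*(5*((40 + 1 + 28)/(-9))) = -40 + 157*(5*(-⅑*69)) = -40 + 157*(5*(-23/3)) = -40 + 157*(-115/3) = -40 - 18055/3 = -18175/3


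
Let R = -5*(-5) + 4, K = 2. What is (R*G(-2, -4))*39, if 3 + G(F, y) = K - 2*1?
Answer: -3393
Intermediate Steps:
G(F, y) = -3 (G(F, y) = -3 + (2 - 2*1) = -3 + (2 - 2) = -3 + 0 = -3)
R = 29 (R = 25 + 4 = 29)
(R*G(-2, -4))*39 = (29*(-3))*39 = -87*39 = -3393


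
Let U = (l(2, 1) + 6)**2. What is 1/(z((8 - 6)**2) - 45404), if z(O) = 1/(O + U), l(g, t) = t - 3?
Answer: -20/908079 ≈ -2.2025e-5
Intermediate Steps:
l(g, t) = -3 + t
U = 16 (U = ((-3 + 1) + 6)**2 = (-2 + 6)**2 = 4**2 = 16)
z(O) = 1/(16 + O) (z(O) = 1/(O + 16) = 1/(16 + O))
1/(z((8 - 6)**2) - 45404) = 1/(1/(16 + (8 - 6)**2) - 45404) = 1/(1/(16 + 2**2) - 45404) = 1/(1/(16 + 4) - 45404) = 1/(1/20 - 45404) = 1/(-908079/20) = -20/908079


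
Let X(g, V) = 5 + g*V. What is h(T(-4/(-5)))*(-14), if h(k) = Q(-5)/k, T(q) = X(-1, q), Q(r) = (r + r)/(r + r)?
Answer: -10/3 ≈ -3.3333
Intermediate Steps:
X(g, V) = 5 + V*g
Q(r) = 1 (Q(r) = (2*r)/((2*r)) = (2*r)*(1/(2*r)) = 1)
T(q) = 5 - q (T(q) = 5 + q*(-1) = 5 - q)
h(k) = 1/k
h(T(-4/(-5)))*(-14) = -14/(5 - (-4)/(-5)) = -14/(5 - (-4)*(-1)/5) = -14/(5 - 1*⅘) = -14/(5 - ⅘) = -14/(21/5) = (5/21)*(-14) = -10/3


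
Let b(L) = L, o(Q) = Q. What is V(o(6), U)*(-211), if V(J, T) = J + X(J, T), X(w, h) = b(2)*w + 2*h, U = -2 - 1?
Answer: -2532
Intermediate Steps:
U = -3
X(w, h) = 2*h + 2*w (X(w, h) = 2*w + 2*h = 2*h + 2*w)
V(J, T) = 2*T + 3*J (V(J, T) = J + (2*T + 2*J) = J + (2*J + 2*T) = 2*T + 3*J)
V(o(6), U)*(-211) = (2*(-3) + 3*6)*(-211) = (-6 + 18)*(-211) = 12*(-211) = -2532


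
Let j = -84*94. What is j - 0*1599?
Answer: -7896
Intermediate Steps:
j = -7896
j - 0*1599 = -7896 - 0*1599 = -7896 - 1*0 = -7896 + 0 = -7896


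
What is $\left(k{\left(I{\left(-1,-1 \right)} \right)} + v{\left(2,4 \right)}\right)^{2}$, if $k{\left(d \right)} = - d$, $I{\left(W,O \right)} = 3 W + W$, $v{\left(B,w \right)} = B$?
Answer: $36$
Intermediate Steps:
$I{\left(W,O \right)} = 4 W$
$\left(k{\left(I{\left(-1,-1 \right)} \right)} + v{\left(2,4 \right)}\right)^{2} = \left(- 4 \left(-1\right) + 2\right)^{2} = \left(\left(-1\right) \left(-4\right) + 2\right)^{2} = \left(4 + 2\right)^{2} = 6^{2} = 36$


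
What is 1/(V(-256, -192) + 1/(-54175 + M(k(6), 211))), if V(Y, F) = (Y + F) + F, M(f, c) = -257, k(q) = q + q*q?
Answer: -54432/34836481 ≈ -0.0015625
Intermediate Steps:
k(q) = q + q²
V(Y, F) = Y + 2*F (V(Y, F) = (F + Y) + F = Y + 2*F)
1/(V(-256, -192) + 1/(-54175 + M(k(6), 211))) = 1/((-256 + 2*(-192)) + 1/(-54175 - 257)) = 1/((-256 - 384) + 1/(-54432)) = 1/(-640 - 1/54432) = 1/(-34836481/54432) = -54432/34836481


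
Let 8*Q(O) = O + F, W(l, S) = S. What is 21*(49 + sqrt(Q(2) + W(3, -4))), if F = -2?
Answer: 1029 + 42*I ≈ 1029.0 + 42.0*I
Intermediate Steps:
Q(O) = -1/4 + O/8 (Q(O) = (O - 2)/8 = (-2 + O)/8 = -1/4 + O/8)
21*(49 + sqrt(Q(2) + W(3, -4))) = 21*(49 + sqrt((-1/4 + (1/8)*2) - 4)) = 21*(49 + sqrt((-1/4 + 1/4) - 4)) = 21*(49 + sqrt(0 - 4)) = 21*(49 + sqrt(-4)) = 21*(49 + 2*I) = 1029 + 42*I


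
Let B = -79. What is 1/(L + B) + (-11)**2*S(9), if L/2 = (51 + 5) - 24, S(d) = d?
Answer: 16334/15 ≈ 1088.9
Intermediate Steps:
L = 64 (L = 2*((51 + 5) - 24) = 2*(56 - 24) = 2*32 = 64)
1/(L + B) + (-11)**2*S(9) = 1/(64 - 79) + (-11)**2*9 = 1/(-15) + 121*9 = -1/15 + 1089 = 16334/15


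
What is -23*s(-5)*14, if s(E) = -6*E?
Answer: -9660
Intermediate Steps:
-23*s(-5)*14 = -(-138)*(-5)*14 = -23*30*14 = -690*14 = -9660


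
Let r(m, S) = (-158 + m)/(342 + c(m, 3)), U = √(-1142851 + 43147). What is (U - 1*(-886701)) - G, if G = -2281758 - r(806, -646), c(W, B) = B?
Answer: 364373001/115 + 2*I*√274926 ≈ 3.1685e+6 + 1048.7*I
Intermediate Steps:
U = 2*I*√274926 (U = √(-1099704) = 2*I*√274926 ≈ 1048.7*I)
r(m, S) = -158/345 + m/345 (r(m, S) = (-158 + m)/(342 + 3) = (-158 + m)/345 = (-158 + m)*(1/345) = -158/345 + m/345)
G = -262402386/115 (G = -2281758 - (-158/345 + (1/345)*806) = -2281758 - (-158/345 + 806/345) = -2281758 - 1*216/115 = -2281758 - 216/115 = -262402386/115 ≈ -2.2818e+6)
(U - 1*(-886701)) - G = (2*I*√274926 - 1*(-886701)) - 1*(-262402386/115) = (2*I*√274926 + 886701) + 262402386/115 = (886701 + 2*I*√274926) + 262402386/115 = 364373001/115 + 2*I*√274926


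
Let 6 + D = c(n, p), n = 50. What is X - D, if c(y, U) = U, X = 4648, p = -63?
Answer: 4717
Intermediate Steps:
D = -69 (D = -6 - 63 = -69)
X - D = 4648 - 1*(-69) = 4648 + 69 = 4717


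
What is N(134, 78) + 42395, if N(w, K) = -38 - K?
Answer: 42279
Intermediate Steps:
N(134, 78) + 42395 = (-38 - 1*78) + 42395 = (-38 - 78) + 42395 = -116 + 42395 = 42279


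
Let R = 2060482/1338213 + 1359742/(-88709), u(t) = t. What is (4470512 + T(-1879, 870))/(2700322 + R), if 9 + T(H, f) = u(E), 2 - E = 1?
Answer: 265350200540323284/160278869109848083 ≈ 1.6556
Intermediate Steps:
E = 1 (E = 2 - 1*1 = 2 - 1 = 1)
T(H, f) = -8 (T(H, f) = -9 + 1 = -8)
R = -1636841123308/118711537017 (R = 2060482*(1/1338213) + 1359742*(-1/88709) = 2060482/1338213 - 1359742/88709 = -1636841123308/118711537017 ≈ -13.788)
(4470512 + T(-1879, 870))/(2700322 + R) = (4470512 - 8)/(2700322 - 1636841123308/118711537017) = 4470504/(320557738219696166/118711537017) = 4470504*(118711537017/320557738219696166) = 265350200540323284/160278869109848083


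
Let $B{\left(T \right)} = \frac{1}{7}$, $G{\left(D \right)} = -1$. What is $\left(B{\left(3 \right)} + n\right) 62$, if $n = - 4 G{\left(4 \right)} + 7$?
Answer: $\frac{4836}{7} \approx 690.86$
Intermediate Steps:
$n = 11$ ($n = \left(-4\right) \left(-1\right) + 7 = 4 + 7 = 11$)
$B{\left(T \right)} = \frac{1}{7}$
$\left(B{\left(3 \right)} + n\right) 62 = \left(\frac{1}{7} + 11\right) 62 = \frac{78}{7} \cdot 62 = \frac{4836}{7}$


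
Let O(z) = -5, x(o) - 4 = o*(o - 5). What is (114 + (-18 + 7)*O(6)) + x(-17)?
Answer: 547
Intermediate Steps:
x(o) = 4 + o*(-5 + o) (x(o) = 4 + o*(o - 5) = 4 + o*(-5 + o))
(114 + (-18 + 7)*O(6)) + x(-17) = (114 + (-18 + 7)*(-5)) + (4 + (-17)² - 5*(-17)) = (114 - 11*(-5)) + (4 + 289 + 85) = (114 + 55) + 378 = 169 + 378 = 547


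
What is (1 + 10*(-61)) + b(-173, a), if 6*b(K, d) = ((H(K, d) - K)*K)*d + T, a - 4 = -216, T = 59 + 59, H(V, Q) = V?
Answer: -1768/3 ≈ -589.33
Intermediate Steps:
T = 118
a = -212 (a = 4 - 216 = -212)
b(K, d) = 59/3 (b(K, d) = (((K - K)*K)*d + 118)/6 = ((0*K)*d + 118)/6 = (0*d + 118)/6 = (0 + 118)/6 = (⅙)*118 = 59/3)
(1 + 10*(-61)) + b(-173, a) = (1 + 10*(-61)) + 59/3 = (1 - 610) + 59/3 = -609 + 59/3 = -1768/3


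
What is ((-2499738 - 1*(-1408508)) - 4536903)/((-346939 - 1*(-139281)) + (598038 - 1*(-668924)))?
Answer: -5628133/1059304 ≈ -5.3130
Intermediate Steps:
((-2499738 - 1*(-1408508)) - 4536903)/((-346939 - 1*(-139281)) + (598038 - 1*(-668924))) = ((-2499738 + 1408508) - 4536903)/((-346939 + 139281) + (598038 + 668924)) = (-1091230 - 4536903)/(-207658 + 1266962) = -5628133/1059304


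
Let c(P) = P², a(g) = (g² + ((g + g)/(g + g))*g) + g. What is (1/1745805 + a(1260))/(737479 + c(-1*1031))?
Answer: 2776039446601/3143217154200 ≈ 0.88318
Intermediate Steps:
a(g) = g² + 2*g (a(g) = (g² + ((2*g)/((2*g)))*g) + g = (g² + ((2*g)*(1/(2*g)))*g) + g = (g² + 1*g) + g = (g² + g) + g = (g + g²) + g = g² + 2*g)
(1/1745805 + a(1260))/(737479 + c(-1*1031)) = (1/1745805 + 1260*(2 + 1260))/(737479 + (-1*1031)²) = (1/1745805 + 1260*1262)/(737479 + (-1031)²) = (1/1745805 + 1590120)/(737479 + 1062961) = (2776039446601/1745805)/1800440 = (2776039446601/1745805)*(1/1800440) = 2776039446601/3143217154200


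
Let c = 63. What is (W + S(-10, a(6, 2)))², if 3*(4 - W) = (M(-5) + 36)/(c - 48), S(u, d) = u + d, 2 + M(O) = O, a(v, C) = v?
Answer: 841/2025 ≈ 0.41531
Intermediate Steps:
M(O) = -2 + O
S(u, d) = d + u
W = 151/45 (W = 4 - ((-2 - 5) + 36)/(3*(63 - 48)) = 4 - (-7 + 36)/(3*15) = 4 - 29/(3*15) = 4 - ⅓*29/15 = 4 - 29/45 = 151/45 ≈ 3.3556)
(W + S(-10, a(6, 2)))² = (151/45 + (6 - 10))² = (151/45 - 4)² = (-29/45)² = 841/2025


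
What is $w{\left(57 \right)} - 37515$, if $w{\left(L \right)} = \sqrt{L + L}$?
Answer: $-37515 + \sqrt{114} \approx -37504.0$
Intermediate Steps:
$w{\left(L \right)} = \sqrt{2} \sqrt{L}$ ($w{\left(L \right)} = \sqrt{2 L} = \sqrt{2} \sqrt{L}$)
$w{\left(57 \right)} - 37515 = \sqrt{2} \sqrt{57} - 37515 = \sqrt{114} - 37515 = -37515 + \sqrt{114}$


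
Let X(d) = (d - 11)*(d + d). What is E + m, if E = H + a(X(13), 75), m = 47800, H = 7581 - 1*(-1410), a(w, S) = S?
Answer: 56866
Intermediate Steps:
X(d) = 2*d*(-11 + d) (X(d) = (-11 + d)*(2*d) = 2*d*(-11 + d))
H = 8991 (H = 7581 + 1410 = 8991)
E = 9066 (E = 8991 + 75 = 9066)
E + m = 9066 + 47800 = 56866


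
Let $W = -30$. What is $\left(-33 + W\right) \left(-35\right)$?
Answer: $2205$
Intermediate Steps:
$\left(-33 + W\right) \left(-35\right) = \left(-33 - 30\right) \left(-35\right) = \left(-63\right) \left(-35\right) = 2205$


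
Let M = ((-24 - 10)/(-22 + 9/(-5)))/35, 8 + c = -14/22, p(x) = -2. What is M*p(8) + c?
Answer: -4699/539 ≈ -8.7180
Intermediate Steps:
c = -95/11 (c = -8 - 14/22 = -8 - 14*1/22 = -8 - 7/11 = -95/11 ≈ -8.6364)
M = 2/49 (M = -34/(-22 + 9*(-⅕))*(1/35) = -34/(-22 - 9/5)*(1/35) = -34/(-119/5)*(1/35) = -34*(-5/119)*(1/35) = (10/7)*(1/35) = 2/49 ≈ 0.040816)
M*p(8) + c = (2/49)*(-2) - 95/11 = -4/49 - 95/11 = -4699/539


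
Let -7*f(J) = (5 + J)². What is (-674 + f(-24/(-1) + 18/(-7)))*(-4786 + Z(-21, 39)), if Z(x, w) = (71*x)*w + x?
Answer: 16708963092/343 ≈ 4.8714e+7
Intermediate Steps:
Z(x, w) = x + 71*w*x (Z(x, w) = 71*w*x + x = x + 71*w*x)
f(J) = -(5 + J)²/7
(-674 + f(-24/(-1) + 18/(-7)))*(-4786 + Z(-21, 39)) = (-674 - (5 + (-24/(-1) + 18/(-7)))²/7)*(-4786 - 21*(1 + 71*39)) = (-674 - (5 + (-24*(-1) + 18*(-⅐)))²/7)*(-4786 - 21*(1 + 2769)) = (-674 - (5 + (24 - 18/7))²/7)*(-4786 - 21*2770) = (-674 - (5 + 150/7)²/7)*(-4786 - 58170) = (-674 - (185/7)²/7)*(-62956) = (-674 - ⅐*34225/49)*(-62956) = (-674 - 34225/343)*(-62956) = -265407/343*(-62956) = 16708963092/343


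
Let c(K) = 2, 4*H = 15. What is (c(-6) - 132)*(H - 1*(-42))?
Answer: -11895/2 ≈ -5947.5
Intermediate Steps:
H = 15/4 (H = (¼)*15 = 15/4 ≈ 3.7500)
(c(-6) - 132)*(H - 1*(-42)) = (2 - 132)*(15/4 - 1*(-42)) = -130*(15/4 + 42) = -130*183/4 = -11895/2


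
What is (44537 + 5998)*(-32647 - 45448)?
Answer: -3946530825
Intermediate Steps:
(44537 + 5998)*(-32647 - 45448) = 50535*(-78095) = -3946530825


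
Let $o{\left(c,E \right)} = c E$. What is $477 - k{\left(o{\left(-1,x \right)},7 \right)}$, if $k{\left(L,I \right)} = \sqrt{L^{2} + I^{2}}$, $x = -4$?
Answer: $477 - \sqrt{65} \approx 468.94$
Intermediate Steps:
$o{\left(c,E \right)} = E c$
$k{\left(L,I \right)} = \sqrt{I^{2} + L^{2}}$
$477 - k{\left(o{\left(-1,x \right)},7 \right)} = 477 - \sqrt{7^{2} + \left(\left(-4\right) \left(-1\right)\right)^{2}} = 477 - \sqrt{49 + 4^{2}} = 477 - \sqrt{49 + 16} = 477 - \sqrt{65}$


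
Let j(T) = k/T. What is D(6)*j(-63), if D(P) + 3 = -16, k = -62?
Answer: -1178/63 ≈ -18.698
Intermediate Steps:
D(P) = -19 (D(P) = -3 - 16 = -19)
j(T) = -62/T
D(6)*j(-63) = -(-1178)/(-63) = -(-1178)*(-1)/63 = -19*62/63 = -1178/63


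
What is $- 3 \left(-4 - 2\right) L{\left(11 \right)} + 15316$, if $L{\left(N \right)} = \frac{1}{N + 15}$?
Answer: $\frac{199117}{13} \approx 15317.0$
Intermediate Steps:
$L{\left(N \right)} = \frac{1}{15 + N}$
$- 3 \left(-4 - 2\right) L{\left(11 \right)} + 15316 = \frac{\left(-3\right) \left(-4 - 2\right)}{15 + 11} + 15316 = \frac{\left(-3\right) \left(-6\right)}{26} + 15316 = 18 \cdot \frac{1}{26} + 15316 = \frac{9}{13} + 15316 = \frac{199117}{13}$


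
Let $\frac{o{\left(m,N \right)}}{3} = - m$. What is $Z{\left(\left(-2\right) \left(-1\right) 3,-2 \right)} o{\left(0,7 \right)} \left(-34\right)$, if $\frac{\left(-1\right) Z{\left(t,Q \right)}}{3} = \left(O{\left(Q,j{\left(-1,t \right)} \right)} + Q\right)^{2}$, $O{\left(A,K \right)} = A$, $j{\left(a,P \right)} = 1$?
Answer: $0$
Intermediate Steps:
$o{\left(m,N \right)} = - 3 m$ ($o{\left(m,N \right)} = 3 \left(- m\right) = - 3 m$)
$Z{\left(t,Q \right)} = - 12 Q^{2}$ ($Z{\left(t,Q \right)} = - 3 \left(Q + Q\right)^{2} = - 3 \left(2 Q\right)^{2} = - 3 \cdot 4 Q^{2} = - 12 Q^{2}$)
$Z{\left(\left(-2\right) \left(-1\right) 3,-2 \right)} o{\left(0,7 \right)} \left(-34\right) = - 12 \left(-2\right)^{2} \left(\left(-3\right) 0\right) \left(-34\right) = \left(-12\right) 4 \cdot 0 \left(-34\right) = \left(-48\right) 0 \left(-34\right) = 0 \left(-34\right) = 0$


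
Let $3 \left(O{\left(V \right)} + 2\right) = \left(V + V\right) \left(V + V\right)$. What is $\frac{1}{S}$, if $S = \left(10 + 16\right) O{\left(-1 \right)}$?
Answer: $- \frac{3}{52} \approx -0.057692$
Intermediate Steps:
$O{\left(V \right)} = -2 + \frac{4 V^{2}}{3}$ ($O{\left(V \right)} = -2 + \frac{\left(V + V\right) \left(V + V\right)}{3} = -2 + \frac{2 V 2 V}{3} = -2 + \frac{4 V^{2}}{3}$)
$S = - \frac{52}{3}$ ($S = \left(10 + 16\right) \left(-2 + \frac{4 \left(-1\right)^{2}}{3}\right) = 26 \left(-2 + \frac{4}{3} \cdot 1\right) = 26 \left(-2 + \frac{4}{3}\right) = 26 \left(- \frac{2}{3}\right) = - \frac{52}{3} \approx -17.333$)
$\frac{1}{S} = \frac{1}{- \frac{52}{3}} = - \frac{3}{52}$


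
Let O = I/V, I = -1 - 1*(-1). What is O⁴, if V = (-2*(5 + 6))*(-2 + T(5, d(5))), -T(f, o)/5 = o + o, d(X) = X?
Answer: 0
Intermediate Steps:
T(f, o) = -10*o (T(f, o) = -5*(o + o) = -10*o)
I = 0 (I = -1 + 1 = 0)
V = 1144 (V = (-2*(5 + 6))*(-2 - 10*5) = (-2*11)*(-2 - 50) = -22*(-52) = 1144)
O = 0 (O = 0/1144 = 0*(1/1144) = 0)
O⁴ = 0⁴ = 0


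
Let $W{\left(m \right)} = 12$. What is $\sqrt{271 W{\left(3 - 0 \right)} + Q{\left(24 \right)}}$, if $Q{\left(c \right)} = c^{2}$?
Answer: $2 \sqrt{957} \approx 61.871$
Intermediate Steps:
$\sqrt{271 W{\left(3 - 0 \right)} + Q{\left(24 \right)}} = \sqrt{271 \cdot 12 + 24^{2}} = \sqrt{3252 + 576} = \sqrt{3828} = 2 \sqrt{957}$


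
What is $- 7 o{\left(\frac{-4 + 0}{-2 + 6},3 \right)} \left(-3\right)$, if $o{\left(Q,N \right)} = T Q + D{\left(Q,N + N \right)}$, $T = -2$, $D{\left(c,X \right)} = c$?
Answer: $21$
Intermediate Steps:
$o{\left(Q,N \right)} = - Q$ ($o{\left(Q,N \right)} = - 2 Q + Q = - Q$)
$- 7 o{\left(\frac{-4 + 0}{-2 + 6},3 \right)} \left(-3\right) = - 7 \left(- \frac{-4 + 0}{-2 + 6}\right) \left(-3\right) = - 7 \left(- \frac{-4}{4}\right) \left(-3\right) = - 7 \left(\left(-1\right) \left(-1\right)\right) \left(-3\right) = \left(-7\right) 1 \left(-3\right) = \left(-7\right) \left(-3\right) = 21$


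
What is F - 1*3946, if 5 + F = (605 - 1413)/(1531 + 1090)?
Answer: -10356379/2621 ≈ -3951.3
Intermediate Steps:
F = -13913/2621 (F = -5 + (605 - 1413)/(1531 + 1090) = -5 - 808/2621 = -13913/2621 ≈ -5.3083)
F - 1*3946 = -13913/2621 - 1*3946 = -13913/2621 - 3946 = -10356379/2621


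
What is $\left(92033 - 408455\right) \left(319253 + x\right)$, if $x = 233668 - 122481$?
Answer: $-136200685680$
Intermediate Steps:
$x = 111187$
$\left(92033 - 408455\right) \left(319253 + x\right) = \left(92033 - 408455\right) \left(319253 + 111187\right) = \left(-316422\right) 430440 = -136200685680$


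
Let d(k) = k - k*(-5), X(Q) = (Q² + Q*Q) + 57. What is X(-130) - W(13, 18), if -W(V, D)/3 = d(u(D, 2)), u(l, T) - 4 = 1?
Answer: 33947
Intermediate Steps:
u(l, T) = 5 (u(l, T) = 4 + 1 = 5)
X(Q) = 57 + 2*Q² (X(Q) = (Q² + Q²) + 57 = 2*Q² + 57 = 57 + 2*Q²)
d(k) = 6*k (d(k) = k - (-5)*k = k + 5*k = 6*k)
W(V, D) = -90 (W(V, D) = -18*5 = -3*30 = -90)
X(-130) - W(13, 18) = (57 + 2*(-130)²) - 1*(-90) = (57 + 2*16900) + 90 = (57 + 33800) + 90 = 33857 + 90 = 33947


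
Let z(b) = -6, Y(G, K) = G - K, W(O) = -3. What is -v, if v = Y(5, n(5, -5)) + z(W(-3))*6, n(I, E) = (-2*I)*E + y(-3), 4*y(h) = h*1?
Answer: 321/4 ≈ 80.250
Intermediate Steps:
y(h) = h/4 (y(h) = (h*1)/4 = h/4)
n(I, E) = -3/4 - 2*E*I (n(I, E) = (-2*I)*E + (1/4)*(-3) = -2*E*I - 3/4 = -3/4 - 2*E*I)
v = -321/4 (v = (5 - (-3/4 - 2*(-5)*5)) - 6*6 = (5 - (-3/4 + 50)) - 36 = (5 - 1*197/4) - 36 = (5 - 197/4) - 36 = -177/4 - 36 = -321/4 ≈ -80.250)
-v = -1*(-321/4) = 321/4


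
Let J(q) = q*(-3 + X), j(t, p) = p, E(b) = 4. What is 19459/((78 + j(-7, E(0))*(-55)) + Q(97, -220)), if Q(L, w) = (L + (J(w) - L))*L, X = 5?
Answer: -319/702 ≈ -0.45442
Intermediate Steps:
J(q) = 2*q (J(q) = q*(-3 + 5) = q*2 = 2*q)
Q(L, w) = 2*L*w (Q(L, w) = (L + (2*w - L))*L = (L + (-L + 2*w))*L = (2*w)*L = 2*L*w)
19459/((78 + j(-7, E(0))*(-55)) + Q(97, -220)) = 19459/((78 + 4*(-55)) + 2*97*(-220)) = 19459/((78 - 220) - 42680) = 19459/(-142 - 42680) = 19459/(-42822) = 19459*(-1/42822) = -319/702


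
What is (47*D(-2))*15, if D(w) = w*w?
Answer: 2820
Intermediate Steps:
D(w) = w²
(47*D(-2))*15 = (47*(-2)²)*15 = (47*4)*15 = 188*15 = 2820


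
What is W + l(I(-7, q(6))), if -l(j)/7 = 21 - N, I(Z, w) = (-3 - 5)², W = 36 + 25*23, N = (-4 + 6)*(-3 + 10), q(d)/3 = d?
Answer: 562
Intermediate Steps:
q(d) = 3*d
N = 14 (N = 2*7 = 14)
W = 611 (W = 36 + 575 = 611)
I(Z, w) = 64 (I(Z, w) = (-8)² = 64)
l(j) = -49 (l(j) = -7*(21 - 1*14) = -7*(21 - 14) = -7*7 = -49)
W + l(I(-7, q(6))) = 611 - 49 = 562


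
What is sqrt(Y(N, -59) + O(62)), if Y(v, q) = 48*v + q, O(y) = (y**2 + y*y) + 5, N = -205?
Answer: I*sqrt(2206) ≈ 46.968*I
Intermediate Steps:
O(y) = 5 + 2*y**2 (O(y) = (y**2 + y**2) + 5 = 2*y**2 + 5 = 5 + 2*y**2)
Y(v, q) = q + 48*v
sqrt(Y(N, -59) + O(62)) = sqrt((-59 + 48*(-205)) + (5 + 2*62**2)) = sqrt((-59 - 9840) + (5 + 2*3844)) = sqrt(-9899 + (5 + 7688)) = sqrt(-9899 + 7693) = sqrt(-2206) = I*sqrt(2206)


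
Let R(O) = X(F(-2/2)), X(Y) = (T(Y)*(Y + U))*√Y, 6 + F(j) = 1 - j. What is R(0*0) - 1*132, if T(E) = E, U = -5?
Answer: -132 + 72*I ≈ -132.0 + 72.0*I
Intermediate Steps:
F(j) = -5 - j (F(j) = -6 + (1 - j) = -5 - j)
X(Y) = Y^(3/2)*(-5 + Y) (X(Y) = (Y*(Y - 5))*√Y = (Y*(-5 + Y))*√Y = Y^(3/2)*(-5 + Y))
R(O) = 72*I (R(O) = (-5 - (-2)/2)^(3/2)*(-5 + (-5 - (-2)/2)) = (-5 - 1*(-1))^(3/2)*(-5 + (-5 - 1*(-1))) = (-5 + 1)^(3/2)*(-5 + (-5 + 1)) = (-4)^(3/2)*(-5 - 4) = -8*I*(-9) = 72*I)
R(0*0) - 1*132 = 72*I - 1*132 = 72*I - 132 = -132 + 72*I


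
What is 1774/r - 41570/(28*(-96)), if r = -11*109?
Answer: 22536959/1611456 ≈ 13.985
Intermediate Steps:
r = -1199
1774/r - 41570/(28*(-96)) = 1774/(-1199) - 41570/(28*(-96)) = 1774*(-1/1199) - 41570/(-2688) = -1774/1199 - 41570*(-1/2688) = -1774/1199 + 20785/1344 = 22536959/1611456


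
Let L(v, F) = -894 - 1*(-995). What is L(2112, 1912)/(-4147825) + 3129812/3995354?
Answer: 590068587643/753274054775 ≈ 0.78334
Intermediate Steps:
L(v, F) = 101 (L(v, F) = -894 + 995 = 101)
L(2112, 1912)/(-4147825) + 3129812/3995354 = 101/(-4147825) + 3129812/3995354 = 101*(-1/4147825) + 3129812*(1/3995354) = -101/4147825 + 1564906/1997677 = 590068587643/753274054775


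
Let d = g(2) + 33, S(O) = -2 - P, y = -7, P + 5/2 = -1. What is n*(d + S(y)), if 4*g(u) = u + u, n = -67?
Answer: -4757/2 ≈ -2378.5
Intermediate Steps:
P = -7/2 (P = -5/2 - 1 = -7/2 ≈ -3.5000)
g(u) = u/2 (g(u) = (u + u)/4 = (2*u)/4 = u/2)
S(O) = 3/2 (S(O) = -2 - 1*(-7/2) = -2 + 7/2 = 3/2)
d = 34 (d = (½)*2 + 33 = 1 + 33 = 34)
n*(d + S(y)) = -67*(34 + 3/2) = -67*71/2 = -4757/2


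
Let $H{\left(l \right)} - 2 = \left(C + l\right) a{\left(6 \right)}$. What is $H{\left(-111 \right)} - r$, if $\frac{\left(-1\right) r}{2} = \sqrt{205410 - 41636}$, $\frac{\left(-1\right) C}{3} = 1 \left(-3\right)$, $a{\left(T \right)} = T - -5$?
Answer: $-1120 + 2 \sqrt{163774} \approx -310.62$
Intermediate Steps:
$a{\left(T \right)} = 5 + T$ ($a{\left(T \right)} = T + 5 = 5 + T$)
$C = 9$ ($C = - 3 \cdot 1 \left(-3\right) = \left(-3\right) \left(-3\right) = 9$)
$H{\left(l \right)} = 101 + 11 l$ ($H{\left(l \right)} = 2 + \left(9 + l\right) \left(5 + 6\right) = 2 + \left(9 + l\right) 11 = 2 + \left(99 + 11 l\right) = 101 + 11 l$)
$r = - 2 \sqrt{163774}$ ($r = - 2 \sqrt{205410 - 41636} = - 2 \sqrt{163774} \approx -809.38$)
$H{\left(-111 \right)} - r = \left(101 + 11 \left(-111\right)\right) - - 2 \sqrt{163774} = \left(101 - 1221\right) + 2 \sqrt{163774} = -1120 + 2 \sqrt{163774}$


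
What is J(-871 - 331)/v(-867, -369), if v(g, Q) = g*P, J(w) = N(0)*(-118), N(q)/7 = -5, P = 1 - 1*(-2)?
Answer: -4130/2601 ≈ -1.5879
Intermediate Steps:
P = 3 (P = 1 + 2 = 3)
N(q) = -35 (N(q) = 7*(-5) = -35)
J(w) = 4130 (J(w) = -35*(-118) = 4130)
v(g, Q) = 3*g (v(g, Q) = g*3 = 3*g)
J(-871 - 331)/v(-867, -369) = 4130/((3*(-867))) = 4130/(-2601) = 4130*(-1/2601) = -4130/2601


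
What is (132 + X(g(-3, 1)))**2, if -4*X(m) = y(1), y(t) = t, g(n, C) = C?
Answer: 277729/16 ≈ 17358.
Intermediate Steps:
X(m) = -1/4 (X(m) = -1/4*1 = -1/4)
(132 + X(g(-3, 1)))**2 = (132 - 1/4)**2 = (527/4)**2 = 277729/16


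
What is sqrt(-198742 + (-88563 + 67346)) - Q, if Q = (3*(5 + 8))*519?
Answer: -20241 + I*sqrt(219959) ≈ -20241.0 + 469.0*I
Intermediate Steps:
Q = 20241 (Q = (3*13)*519 = 39*519 = 20241)
sqrt(-198742 + (-88563 + 67346)) - Q = sqrt(-198742 + (-88563 + 67346)) - 1*20241 = sqrt(-198742 - 21217) - 20241 = sqrt(-219959) - 20241 = I*sqrt(219959) - 20241 = -20241 + I*sqrt(219959)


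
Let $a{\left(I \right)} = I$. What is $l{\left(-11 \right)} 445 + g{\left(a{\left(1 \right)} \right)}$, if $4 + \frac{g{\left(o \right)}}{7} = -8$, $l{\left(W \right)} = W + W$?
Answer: $-9874$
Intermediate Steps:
$l{\left(W \right)} = 2 W$
$g{\left(o \right)} = -84$ ($g{\left(o \right)} = -28 + 7 \left(-8\right) = -28 - 56 = -84$)
$l{\left(-11 \right)} 445 + g{\left(a{\left(1 \right)} \right)} = 2 \left(-11\right) 445 - 84 = \left(-22\right) 445 - 84 = -9790 - 84 = -9874$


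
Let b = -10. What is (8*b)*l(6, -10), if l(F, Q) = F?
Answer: -480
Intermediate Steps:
(8*b)*l(6, -10) = (8*(-10))*6 = -80*6 = -480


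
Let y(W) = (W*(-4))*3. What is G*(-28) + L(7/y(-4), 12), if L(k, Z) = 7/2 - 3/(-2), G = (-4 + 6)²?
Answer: -107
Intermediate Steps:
y(W) = -12*W (y(W) = -4*W*3 = -12*W)
G = 4 (G = 2² = 4)
L(k, Z) = 5 (L(k, Z) = 7*(½) - 3*(-½) = 7/2 + 3/2 = 5)
G*(-28) + L(7/y(-4), 12) = 4*(-28) + 5 = -112 + 5 = -107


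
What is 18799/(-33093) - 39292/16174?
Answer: -802172591/267623091 ≈ -2.9974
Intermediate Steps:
18799/(-33093) - 39292/16174 = 18799*(-1/33093) - 39292*1/16174 = -18799/33093 - 19646/8087 = -802172591/267623091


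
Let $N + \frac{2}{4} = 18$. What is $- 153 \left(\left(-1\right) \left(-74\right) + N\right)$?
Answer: $- \frac{27999}{2} \approx -14000.0$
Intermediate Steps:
$N = \frac{35}{2}$ ($N = - \frac{1}{2} + 18 = \frac{35}{2} \approx 17.5$)
$- 153 \left(\left(-1\right) \left(-74\right) + N\right) = - 153 \left(\left(-1\right) \left(-74\right) + \frac{35}{2}\right) = - 153 \left(74 + \frac{35}{2}\right) = \left(-153\right) \frac{183}{2} = - \frac{27999}{2}$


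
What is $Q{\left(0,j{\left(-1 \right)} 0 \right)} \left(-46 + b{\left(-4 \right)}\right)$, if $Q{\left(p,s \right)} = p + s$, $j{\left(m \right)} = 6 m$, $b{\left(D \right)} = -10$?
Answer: $0$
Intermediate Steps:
$Q{\left(0,j{\left(-1 \right)} 0 \right)} \left(-46 + b{\left(-4 \right)}\right) = \left(0 + 6 \left(-1\right) 0\right) \left(-46 - 10\right) = \left(0 - 0\right) \left(-56\right) = \left(0 + 0\right) \left(-56\right) = 0 \left(-56\right) = 0$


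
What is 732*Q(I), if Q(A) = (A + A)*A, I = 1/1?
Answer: 1464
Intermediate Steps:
I = 1 (I = 1*1 = 1)
Q(A) = 2*A² (Q(A) = (2*A)*A = 2*A²)
732*Q(I) = 732*(2*1²) = 732*(2*1) = 732*2 = 1464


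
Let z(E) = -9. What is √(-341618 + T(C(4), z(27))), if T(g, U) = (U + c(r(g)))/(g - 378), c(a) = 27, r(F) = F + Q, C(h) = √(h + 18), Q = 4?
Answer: √(-129131622 + 341618*√22)/√(378 - √22) ≈ 584.48*I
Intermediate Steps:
C(h) = √(18 + h)
r(F) = 4 + F (r(F) = F + 4 = 4 + F)
T(g, U) = (27 + U)/(-378 + g) (T(g, U) = (U + 27)/(g - 378) = (27 + U)/(-378 + g))
√(-341618 + T(C(4), z(27))) = √(-341618 + (27 - 9)/(-378 + √(18 + 4))) = √(-341618 + 18/(-378 + √22))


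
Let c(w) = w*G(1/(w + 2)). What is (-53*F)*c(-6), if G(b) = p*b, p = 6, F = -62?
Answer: 29574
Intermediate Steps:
G(b) = 6*b
c(w) = 6*w/(2 + w) (c(w) = w*(6/(w + 2)) = w*(6/(2 + w)) = 6*w/(2 + w))
(-53*F)*c(-6) = (-53*(-62))*(6*(-6)/(2 - 6)) = 3286*(6*(-6)/(-4)) = 3286*(6*(-6)*(-¼)) = 3286*9 = 29574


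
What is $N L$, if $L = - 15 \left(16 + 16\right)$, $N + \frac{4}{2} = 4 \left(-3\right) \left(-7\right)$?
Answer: $-39360$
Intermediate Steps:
$N = 82$ ($N = -2 + 4 \left(-3\right) \left(-7\right) = -2 - -84 = -2 + 84 = 82$)
$L = -480$ ($L = \left(-15\right) 32 = -480$)
$N L = 82 \left(-480\right) = -39360$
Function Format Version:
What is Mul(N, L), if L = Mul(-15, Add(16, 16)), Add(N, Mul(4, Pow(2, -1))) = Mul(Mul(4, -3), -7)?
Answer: -39360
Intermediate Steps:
N = 82 (N = Add(-2, Mul(Mul(4, -3), -7)) = Add(-2, Mul(-12, -7)) = Add(-2, 84) = 82)
L = -480 (L = Mul(-15, 32) = -480)
Mul(N, L) = Mul(82, -480) = -39360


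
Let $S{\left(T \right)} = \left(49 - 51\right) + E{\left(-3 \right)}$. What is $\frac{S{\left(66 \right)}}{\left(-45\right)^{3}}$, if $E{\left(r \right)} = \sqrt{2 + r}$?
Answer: $\frac{2}{91125} - \frac{i}{91125} \approx 2.1948 \cdot 10^{-5} - 1.0974 \cdot 10^{-5} i$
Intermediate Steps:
$S{\left(T \right)} = -2 + i$ ($S{\left(T \right)} = \left(49 - 51\right) + \sqrt{2 - 3} = -2 + \sqrt{-1} = -2 + i$)
$\frac{S{\left(66 \right)}}{\left(-45\right)^{3}} = \frac{-2 + i}{\left(-45\right)^{3}} = \frac{-2 + i}{-91125} = \left(-2 + i\right) \left(- \frac{1}{91125}\right) = \frac{2}{91125} - \frac{i}{91125}$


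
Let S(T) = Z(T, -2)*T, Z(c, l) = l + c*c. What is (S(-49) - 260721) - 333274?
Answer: -711546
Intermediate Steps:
Z(c, l) = l + c**2
S(T) = T*(-2 + T**2) (S(T) = (-2 + T**2)*T = T*(-2 + T**2))
(S(-49) - 260721) - 333274 = (-49*(-2 + (-49)**2) - 260721) - 333274 = (-49*(-2 + 2401) - 260721) - 333274 = (-49*2399 - 260721) - 333274 = (-117551 - 260721) - 333274 = -378272 - 333274 = -711546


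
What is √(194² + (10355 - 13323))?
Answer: 18*√107 ≈ 186.19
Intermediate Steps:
√(194² + (10355 - 13323)) = √(37636 - 2968) = √34668 = 18*√107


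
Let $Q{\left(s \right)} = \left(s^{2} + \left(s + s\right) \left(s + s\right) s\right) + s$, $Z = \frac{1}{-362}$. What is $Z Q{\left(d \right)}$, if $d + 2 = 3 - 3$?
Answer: $\frac{15}{181} \approx 0.082873$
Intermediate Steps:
$Z = - \frac{1}{362} \approx -0.0027624$
$d = -2$ ($d = -2 + \left(3 - 3\right) = -2 + 0 = -2$)
$Q{\left(s \right)} = s + s^{2} + 4 s^{3}$ ($Q{\left(s \right)} = \left(s^{2} + 2 s 2 s s\right) + s = \left(s^{2} + 4 s^{2} s\right) + s = \left(s^{2} + 4 s^{3}\right) + s = s + s^{2} + 4 s^{3}$)
$Z Q{\left(d \right)} = - \frac{\left(-2\right) \left(1 - 2 + 4 \left(-2\right)^{2}\right)}{362} = - \frac{\left(-2\right) \left(1 - 2 + 4 \cdot 4\right)}{362} = - \frac{\left(-2\right) \left(1 - 2 + 16\right)}{362} = - \frac{\left(-2\right) 15}{362} = \left(- \frac{1}{362}\right) \left(-30\right) = \frac{15}{181}$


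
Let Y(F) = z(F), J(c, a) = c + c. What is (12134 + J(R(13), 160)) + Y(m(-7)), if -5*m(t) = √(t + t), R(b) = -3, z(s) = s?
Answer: 12128 - I*√14/5 ≈ 12128.0 - 0.74833*I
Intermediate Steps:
m(t) = -√2*√t/5 (m(t) = -√(t + t)/5 = -√2*√t/5)
J(c, a) = 2*c
Y(F) = F
(12134 + J(R(13), 160)) + Y(m(-7)) = (12134 + 2*(-3)) - √2*√(-7)/5 = (12134 - 6) - √2*I*√7/5 = 12128 - I*√14/5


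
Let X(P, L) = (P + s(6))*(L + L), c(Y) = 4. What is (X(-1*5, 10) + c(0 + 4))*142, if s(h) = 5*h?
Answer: 71568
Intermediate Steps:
X(P, L) = 2*L*(30 + P) (X(P, L) = (P + 5*6)*(L + L) = (P + 30)*(2*L) = (30 + P)*(2*L) = 2*L*(30 + P))
(X(-1*5, 10) + c(0 + 4))*142 = (2*10*(30 - 1*5) + 4)*142 = (2*10*(30 - 5) + 4)*142 = (2*10*25 + 4)*142 = (500 + 4)*142 = 504*142 = 71568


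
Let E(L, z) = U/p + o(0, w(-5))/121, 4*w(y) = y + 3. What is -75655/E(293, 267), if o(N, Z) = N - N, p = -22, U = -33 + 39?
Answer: 832205/3 ≈ 2.7740e+5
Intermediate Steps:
U = 6
w(y) = 3/4 + y/4 (w(y) = (y + 3)/4 = (3 + y)/4 = 3/4 + y/4)
o(N, Z) = 0
E(L, z) = -3/11 (E(L, z) = 6/(-22) + 0/121 = 6*(-1/22) + 0*(1/121) = -3/11 + 0 = -3/11)
-75655/E(293, 267) = -75655/(-3/11) = -75655*(-11/3) = 832205/3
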